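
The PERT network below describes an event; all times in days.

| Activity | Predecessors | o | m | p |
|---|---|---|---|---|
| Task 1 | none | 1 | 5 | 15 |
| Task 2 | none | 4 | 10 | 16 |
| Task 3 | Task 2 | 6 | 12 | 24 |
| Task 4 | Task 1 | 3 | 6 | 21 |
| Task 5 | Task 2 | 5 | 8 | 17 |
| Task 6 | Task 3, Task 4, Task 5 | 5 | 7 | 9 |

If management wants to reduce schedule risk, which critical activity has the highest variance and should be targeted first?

te_Task 1 = (1 + 4·5 + 15)/6 = 36/6 = 6; σ²_Task 1 = ((15−1)/6)² = 5.444
te_Task 2 = (4 + 4·10 + 16)/6 = 60/6 = 10; σ²_Task 2 = ((16−4)/6)² = 4.000
te_Task 3 = (6 + 4·12 + 24)/6 = 78/6 = 13; σ²_Task 3 = ((24−6)/6)² = 9.000
te_Task 4 = (3 + 4·6 + 21)/6 = 48/6 = 8; σ²_Task 4 = ((21−3)/6)² = 9.000
te_Task 5 = (5 + 4·8 + 17)/6 = 54/6 = 9; σ²_Task 5 = ((17−5)/6)² = 4.000
te_Task 6 = (5 + 4·7 + 9)/6 = 42/6 = 7; σ²_Task 6 = ((9−5)/6)² = 0.444

Forward pass:
ES_Task 1 = 0; EF_Task 1 = 6
ES_Task 2 = 0; EF_Task 2 = 10
ES_Task 3 = 10; EF_Task 3 = 10+13 = 23
ES_Task 4 = 6; EF_Task 4 = 6+8 = 14
ES_Task 5 = 10; EF_Task 5 = 10+9 = 19
ES_Task 6 = max(EF_Task 3=23, EF_Task 4=14, EF_Task 5=19) = 23; EF_Task 6 = 23+7 = 30
Expected project duration μ = 30 days. Critical path: Task 2 → Task 3 → Task 6.

Variances on critical path: σ²_Task 2=4.000, σ²_Task 3=9.000, σ²_Task 6=0.444.
Largest is σ²_Task 3 = 9.000.

Task 3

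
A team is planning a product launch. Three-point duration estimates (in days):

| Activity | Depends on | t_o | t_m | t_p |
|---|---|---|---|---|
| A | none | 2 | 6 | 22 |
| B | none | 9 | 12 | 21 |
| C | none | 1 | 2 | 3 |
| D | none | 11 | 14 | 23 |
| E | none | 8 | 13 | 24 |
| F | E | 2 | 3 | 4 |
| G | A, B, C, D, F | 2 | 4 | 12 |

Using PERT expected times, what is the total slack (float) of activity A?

9 days

te_A = (2 + 4·6 + 22)/6 = 48/6 = 8
te_B = (9 + 4·12 + 21)/6 = 78/6 = 13
te_C = (1 + 4·2 + 3)/6 = 12/6 = 2
te_D = (11 + 4·14 + 23)/6 = 90/6 = 15
te_E = (8 + 4·13 + 24)/6 = 84/6 = 14
te_F = (2 + 4·3 + 4)/6 = 18/6 = 3
te_G = (2 + 4·4 + 12)/6 = 30/6 = 5

Forward pass:
ES_A = 0; EF_A = 8
ES_B = 0; EF_B = 13
ES_C = 0; EF_C = 2
ES_D = 0; EF_D = 15
ES_E = 0; EF_E = 14
ES_F = 14; EF_F = 14+3 = 17
ES_G = max(EF_A=8, EF_B=13, EF_C=2, EF_D=15, EF_F=17) = 17; EF_G = 17+5 = 22
Expected project duration μ = 22 days. Critical path: E → F → G.

Backward pass:
LF_G = 22; LS_G = 22−5 = 17
LF_F = LS_G = 17; LS_F = 17−3 = 14
LF_E = LS_F = 14; LS_E = 14−14 = 0
LF_D = LS_G = 17; LS_D = 17−15 = 2
LF_C = LS_G = 17; LS_C = 17−2 = 15
LF_B = LS_G = 17; LS_B = 17−13 = 4
LF_A = LS_G = 17; LS_A = 17−8 = 9
Slack_A = LS_A − ES_A = 9 − 0 = 9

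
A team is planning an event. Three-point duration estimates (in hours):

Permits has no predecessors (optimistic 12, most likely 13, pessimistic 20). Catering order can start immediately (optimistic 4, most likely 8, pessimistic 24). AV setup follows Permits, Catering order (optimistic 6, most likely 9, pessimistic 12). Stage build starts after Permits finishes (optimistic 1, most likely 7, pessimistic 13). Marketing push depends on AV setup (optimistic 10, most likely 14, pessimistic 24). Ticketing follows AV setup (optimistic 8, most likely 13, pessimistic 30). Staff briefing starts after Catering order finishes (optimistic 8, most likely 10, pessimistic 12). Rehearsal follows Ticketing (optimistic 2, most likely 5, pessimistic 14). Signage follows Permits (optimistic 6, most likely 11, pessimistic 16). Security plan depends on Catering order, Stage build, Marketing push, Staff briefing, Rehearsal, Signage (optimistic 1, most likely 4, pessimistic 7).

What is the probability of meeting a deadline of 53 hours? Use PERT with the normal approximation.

0.861

te_Permits = (12 + 4·13 + 20)/6 = 84/6 = 14; σ²_Permits = ((20−12)/6)² = 1.778
te_Catering order = (4 + 4·8 + 24)/6 = 60/6 = 10; σ²_Catering order = ((24−4)/6)² = 11.111
te_AV setup = (6 + 4·9 + 12)/6 = 54/6 = 9; σ²_AV setup = ((12−6)/6)² = 1.000
te_Stage build = (1 + 4·7 + 13)/6 = 42/6 = 7; σ²_Stage build = ((13−1)/6)² = 4.000
te_Marketing push = (10 + 4·14 + 24)/6 = 90/6 = 15; σ²_Marketing push = ((24−10)/6)² = 5.444
te_Ticketing = (8 + 4·13 + 30)/6 = 90/6 = 15; σ²_Ticketing = ((30−8)/6)² = 13.444
te_Staff briefing = (8 + 4·10 + 12)/6 = 60/6 = 10; σ²_Staff briefing = ((12−8)/6)² = 0.444
te_Rehearsal = (2 + 4·5 + 14)/6 = 36/6 = 6; σ²_Rehearsal = ((14−2)/6)² = 4.000
te_Signage = (6 + 4·11 + 16)/6 = 66/6 = 11; σ²_Signage = ((16−6)/6)² = 2.778
te_Security plan = (1 + 4·4 + 7)/6 = 24/6 = 4; σ²_Security plan = ((7−1)/6)² = 1.000

Forward pass:
ES_Permits = 0; EF_Permits = 14
ES_Catering order = 0; EF_Catering order = 10
ES_AV setup = max(EF_Permits=14, EF_Catering order=10) = 14; EF_AV setup = 14+9 = 23
ES_Stage build = 14; EF_Stage build = 14+7 = 21
ES_Marketing push = 23; EF_Marketing push = 23+15 = 38
ES_Ticketing = 23; EF_Ticketing = 23+15 = 38
ES_Staff briefing = 10; EF_Staff briefing = 10+10 = 20
ES_Rehearsal = 38; EF_Rehearsal = 38+6 = 44
ES_Signage = 14; EF_Signage = 14+11 = 25
ES_Security plan = max(EF_Catering order=10, EF_Stage build=21, EF_Marketing push=38, EF_Staff briefing=20, EF_Rehearsal=44, EF_Signage=25) = 44; EF_Security plan = 44+4 = 48
Expected project duration μ = 48 hours. Critical path: Permits → AV setup → Ticketing → Rehearsal → Security plan.

Variance along critical path = 1.778 + 1.000 + 13.444 + 4.000 + 1.000 = 21.222; σ = √21.222 = 4.607 hours.
Z = (53 − 48) / 4.607 = 1.085
P(T ≤ 53) = Φ(1.085) ≈ 0.861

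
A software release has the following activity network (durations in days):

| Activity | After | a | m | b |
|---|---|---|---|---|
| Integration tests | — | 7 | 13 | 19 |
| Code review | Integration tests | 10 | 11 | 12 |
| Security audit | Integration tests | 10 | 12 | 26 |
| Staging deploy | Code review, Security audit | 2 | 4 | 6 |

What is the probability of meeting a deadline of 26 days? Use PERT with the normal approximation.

0.071

te_Integration tests = (7 + 4·13 + 19)/6 = 78/6 = 13; σ²_Integration tests = ((19−7)/6)² = 4.000
te_Code review = (10 + 4·11 + 12)/6 = 66/6 = 11; σ²_Code review = ((12−10)/6)² = 0.111
te_Security audit = (10 + 4·12 + 26)/6 = 84/6 = 14; σ²_Security audit = ((26−10)/6)² = 7.111
te_Staging deploy = (2 + 4·4 + 6)/6 = 24/6 = 4; σ²_Staging deploy = ((6−2)/6)² = 0.444

Forward pass:
ES_Integration tests = 0; EF_Integration tests = 13
ES_Code review = 13; EF_Code review = 13+11 = 24
ES_Security audit = 13; EF_Security audit = 13+14 = 27
ES_Staging deploy = max(EF_Code review=24, EF_Security audit=27) = 27; EF_Staging deploy = 27+4 = 31
Expected project duration μ = 31 days. Critical path: Integration tests → Security audit → Staging deploy.

Variance along critical path = 4.000 + 7.111 + 0.444 = 11.556; σ = √11.556 = 3.399 days.
Z = (26 − 31) / 3.399 = -1.471
P(T ≤ 26) = Φ(-1.471) ≈ 0.071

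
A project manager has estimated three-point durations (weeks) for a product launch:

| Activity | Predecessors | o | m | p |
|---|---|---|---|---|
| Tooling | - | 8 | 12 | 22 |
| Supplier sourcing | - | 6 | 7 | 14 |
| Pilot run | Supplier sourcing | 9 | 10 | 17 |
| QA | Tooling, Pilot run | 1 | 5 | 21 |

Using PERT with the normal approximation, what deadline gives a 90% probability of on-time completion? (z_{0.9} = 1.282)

30.9 weeks

te_Tooling = (8 + 4·12 + 22)/6 = 78/6 = 13; σ²_Tooling = ((22−8)/6)² = 5.444
te_Supplier sourcing = (6 + 4·7 + 14)/6 = 48/6 = 8; σ²_Supplier sourcing = ((14−6)/6)² = 1.778
te_Pilot run = (9 + 4·10 + 17)/6 = 66/6 = 11; σ²_Pilot run = ((17−9)/6)² = 1.778
te_QA = (1 + 4·5 + 21)/6 = 42/6 = 7; σ²_QA = ((21−1)/6)² = 11.111

Forward pass:
ES_Tooling = 0; EF_Tooling = 13
ES_Supplier sourcing = 0; EF_Supplier sourcing = 8
ES_Pilot run = 8; EF_Pilot run = 8+11 = 19
ES_QA = max(EF_Tooling=13, EF_Pilot run=19) = 19; EF_QA = 19+7 = 26
Expected project duration μ = 26 weeks. Critical path: Supplier sourcing → Pilot run → QA.

Variance along critical path = 1.778 + 1.778 + 11.111 = 14.667; σ = 3.830 weeks.
D = μ + z·σ = 26 + 1.282·3.830 = 30.9 weeks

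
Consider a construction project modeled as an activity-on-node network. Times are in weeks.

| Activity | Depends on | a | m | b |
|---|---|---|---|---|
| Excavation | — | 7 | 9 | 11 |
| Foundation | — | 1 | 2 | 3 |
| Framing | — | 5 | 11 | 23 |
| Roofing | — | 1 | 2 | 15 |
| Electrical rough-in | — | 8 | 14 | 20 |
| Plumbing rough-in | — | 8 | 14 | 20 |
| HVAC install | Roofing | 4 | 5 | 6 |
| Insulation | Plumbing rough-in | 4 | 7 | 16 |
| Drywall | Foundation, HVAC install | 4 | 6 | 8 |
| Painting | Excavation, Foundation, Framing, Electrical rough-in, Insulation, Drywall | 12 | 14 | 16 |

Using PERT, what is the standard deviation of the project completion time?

te_Excavation = (7 + 4·9 + 11)/6 = 54/6 = 9; σ²_Excavation = ((11−7)/6)² = 0.444
te_Foundation = (1 + 4·2 + 3)/6 = 12/6 = 2; σ²_Foundation = ((3−1)/6)² = 0.111
te_Framing = (5 + 4·11 + 23)/6 = 72/6 = 12; σ²_Framing = ((23−5)/6)² = 9.000
te_Roofing = (1 + 4·2 + 15)/6 = 24/6 = 4; σ²_Roofing = ((15−1)/6)² = 5.444
te_Electrical rough-in = (8 + 4·14 + 20)/6 = 84/6 = 14; σ²_Electrical rough-in = ((20−8)/6)² = 4.000
te_Plumbing rough-in = (8 + 4·14 + 20)/6 = 84/6 = 14; σ²_Plumbing rough-in = ((20−8)/6)² = 4.000
te_HVAC install = (4 + 4·5 + 6)/6 = 30/6 = 5; σ²_HVAC install = ((6−4)/6)² = 0.111
te_Insulation = (4 + 4·7 + 16)/6 = 48/6 = 8; σ²_Insulation = ((16−4)/6)² = 4.000
te_Drywall = (4 + 4·6 + 8)/6 = 36/6 = 6; σ²_Drywall = ((8−4)/6)² = 0.444
te_Painting = (12 + 4·14 + 16)/6 = 84/6 = 14; σ²_Painting = ((16−12)/6)² = 0.444

Forward pass:
ES_Excavation = 0; EF_Excavation = 9
ES_Foundation = 0; EF_Foundation = 2
ES_Framing = 0; EF_Framing = 12
ES_Roofing = 0; EF_Roofing = 4
ES_Electrical rough-in = 0; EF_Electrical rough-in = 14
ES_Plumbing rough-in = 0; EF_Plumbing rough-in = 14
ES_HVAC install = 4; EF_HVAC install = 4+5 = 9
ES_Insulation = 14; EF_Insulation = 14+8 = 22
ES_Drywall = max(EF_Foundation=2, EF_HVAC install=9) = 9; EF_Drywall = 9+6 = 15
ES_Painting = max(EF_Excavation=9, EF_Foundation=2, EF_Framing=12, EF_Electrical rough-in=14, EF_Insulation=22, EF_Drywall=15) = 22; EF_Painting = 22+14 = 36
Expected project duration μ = 36 weeks. Critical path: Plumbing rough-in → Insulation → Painting.

Variance along critical path = 4.000 + 4.000 + 0.444 = 8.444
σ = √8.444 = 2.906 weeks

2.91 weeks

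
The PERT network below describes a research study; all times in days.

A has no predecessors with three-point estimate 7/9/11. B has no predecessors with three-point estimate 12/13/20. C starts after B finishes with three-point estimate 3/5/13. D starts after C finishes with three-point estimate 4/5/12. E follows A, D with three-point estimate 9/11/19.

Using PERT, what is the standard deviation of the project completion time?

te_A = (7 + 4·9 + 11)/6 = 54/6 = 9; σ²_A = ((11−7)/6)² = 0.444
te_B = (12 + 4·13 + 20)/6 = 84/6 = 14; σ²_B = ((20−12)/6)² = 1.778
te_C = (3 + 4·5 + 13)/6 = 36/6 = 6; σ²_C = ((13−3)/6)² = 2.778
te_D = (4 + 4·5 + 12)/6 = 36/6 = 6; σ²_D = ((12−4)/6)² = 1.778
te_E = (9 + 4·11 + 19)/6 = 72/6 = 12; σ²_E = ((19−9)/6)² = 2.778

Forward pass:
ES_A = 0; EF_A = 9
ES_B = 0; EF_B = 14
ES_C = 14; EF_C = 14+6 = 20
ES_D = 20; EF_D = 20+6 = 26
ES_E = max(EF_A=9, EF_D=26) = 26; EF_E = 26+12 = 38
Expected project duration μ = 38 days. Critical path: B → C → D → E.

Variance along critical path = 1.778 + 2.778 + 1.778 + 2.778 = 9.111
σ = √9.111 = 3.018 days

3.02 days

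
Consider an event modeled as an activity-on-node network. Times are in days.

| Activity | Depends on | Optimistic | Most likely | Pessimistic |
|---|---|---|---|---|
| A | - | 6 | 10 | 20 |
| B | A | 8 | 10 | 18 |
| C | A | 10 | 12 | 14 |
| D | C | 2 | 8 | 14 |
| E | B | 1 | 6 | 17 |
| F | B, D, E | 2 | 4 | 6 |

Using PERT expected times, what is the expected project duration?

te_A = (6 + 4·10 + 20)/6 = 66/6 = 11
te_B = (8 + 4·10 + 18)/6 = 66/6 = 11
te_C = (10 + 4·12 + 14)/6 = 72/6 = 12
te_D = (2 + 4·8 + 14)/6 = 48/6 = 8
te_E = (1 + 4·6 + 17)/6 = 42/6 = 7
te_F = (2 + 4·4 + 6)/6 = 24/6 = 4

Forward pass:
ES_A = 0; EF_A = 11
ES_B = 11; EF_B = 11+11 = 22
ES_C = 11; EF_C = 11+12 = 23
ES_D = 23; EF_D = 23+8 = 31
ES_E = 22; EF_E = 22+7 = 29
ES_F = max(EF_B=22, EF_D=31, EF_E=29) = 31; EF_F = 31+4 = 35
Expected project duration μ = 35 days. Critical path: A → C → D → F.

35 days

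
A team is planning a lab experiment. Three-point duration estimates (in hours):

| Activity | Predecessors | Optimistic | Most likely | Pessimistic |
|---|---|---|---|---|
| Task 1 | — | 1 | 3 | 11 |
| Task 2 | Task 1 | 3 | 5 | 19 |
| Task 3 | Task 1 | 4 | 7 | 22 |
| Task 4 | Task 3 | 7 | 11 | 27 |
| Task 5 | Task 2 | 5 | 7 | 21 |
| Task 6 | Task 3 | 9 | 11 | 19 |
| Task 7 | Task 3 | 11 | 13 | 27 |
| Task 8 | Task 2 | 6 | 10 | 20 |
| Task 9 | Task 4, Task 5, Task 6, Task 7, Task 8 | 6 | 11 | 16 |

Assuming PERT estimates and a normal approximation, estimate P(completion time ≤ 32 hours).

0.066

te_Task 1 = (1 + 4·3 + 11)/6 = 24/6 = 4; σ²_Task 1 = ((11−1)/6)² = 2.778
te_Task 2 = (3 + 4·5 + 19)/6 = 42/6 = 7; σ²_Task 2 = ((19−3)/6)² = 7.111
te_Task 3 = (4 + 4·7 + 22)/6 = 54/6 = 9; σ²_Task 3 = ((22−4)/6)² = 9.000
te_Task 4 = (7 + 4·11 + 27)/6 = 78/6 = 13; σ²_Task 4 = ((27−7)/6)² = 11.111
te_Task 5 = (5 + 4·7 + 21)/6 = 54/6 = 9; σ²_Task 5 = ((21−5)/6)² = 7.111
te_Task 6 = (9 + 4·11 + 19)/6 = 72/6 = 12; σ²_Task 6 = ((19−9)/6)² = 2.778
te_Task 7 = (11 + 4·13 + 27)/6 = 90/6 = 15; σ²_Task 7 = ((27−11)/6)² = 7.111
te_Task 8 = (6 + 4·10 + 20)/6 = 66/6 = 11; σ²_Task 8 = ((20−6)/6)² = 5.444
te_Task 9 = (6 + 4·11 + 16)/6 = 66/6 = 11; σ²_Task 9 = ((16−6)/6)² = 2.778

Forward pass:
ES_Task 1 = 0; EF_Task 1 = 4
ES_Task 2 = 4; EF_Task 2 = 4+7 = 11
ES_Task 3 = 4; EF_Task 3 = 4+9 = 13
ES_Task 4 = 13; EF_Task 4 = 13+13 = 26
ES_Task 5 = 11; EF_Task 5 = 11+9 = 20
ES_Task 6 = 13; EF_Task 6 = 13+12 = 25
ES_Task 7 = 13; EF_Task 7 = 13+15 = 28
ES_Task 8 = 11; EF_Task 8 = 11+11 = 22
ES_Task 9 = max(EF_Task 4=26, EF_Task 5=20, EF_Task 6=25, EF_Task 7=28, EF_Task 8=22) = 28; EF_Task 9 = 28+11 = 39
Expected project duration μ = 39 hours. Critical path: Task 1 → Task 3 → Task 7 → Task 9.

Variance along critical path = 2.778 + 9.000 + 7.111 + 2.778 = 21.667; σ = √21.667 = 4.655 hours.
Z = (32 − 39) / 4.655 = -1.504
P(T ≤ 32) = Φ(-1.504) ≈ 0.066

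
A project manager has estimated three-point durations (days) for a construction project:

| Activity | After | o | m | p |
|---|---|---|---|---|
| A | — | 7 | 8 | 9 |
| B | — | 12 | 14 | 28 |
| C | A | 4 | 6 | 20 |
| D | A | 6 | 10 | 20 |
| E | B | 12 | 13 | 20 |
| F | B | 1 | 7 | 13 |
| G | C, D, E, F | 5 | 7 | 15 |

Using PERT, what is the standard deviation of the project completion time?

te_A = (7 + 4·8 + 9)/6 = 48/6 = 8; σ²_A = ((9−7)/6)² = 0.111
te_B = (12 + 4·14 + 28)/6 = 96/6 = 16; σ²_B = ((28−12)/6)² = 7.111
te_C = (4 + 4·6 + 20)/6 = 48/6 = 8; σ²_C = ((20−4)/6)² = 7.111
te_D = (6 + 4·10 + 20)/6 = 66/6 = 11; σ²_D = ((20−6)/6)² = 5.444
te_E = (12 + 4·13 + 20)/6 = 84/6 = 14; σ²_E = ((20−12)/6)² = 1.778
te_F = (1 + 4·7 + 13)/6 = 42/6 = 7; σ²_F = ((13−1)/6)² = 4.000
te_G = (5 + 4·7 + 15)/6 = 48/6 = 8; σ²_G = ((15−5)/6)² = 2.778

Forward pass:
ES_A = 0; EF_A = 8
ES_B = 0; EF_B = 16
ES_C = 8; EF_C = 8+8 = 16
ES_D = 8; EF_D = 8+11 = 19
ES_E = 16; EF_E = 16+14 = 30
ES_F = 16; EF_F = 16+7 = 23
ES_G = max(EF_C=16, EF_D=19, EF_E=30, EF_F=23) = 30; EF_G = 30+8 = 38
Expected project duration μ = 38 days. Critical path: B → E → G.

Variance along critical path = 7.111 + 1.778 + 2.778 = 11.667
σ = √11.667 = 3.416 days

3.42 days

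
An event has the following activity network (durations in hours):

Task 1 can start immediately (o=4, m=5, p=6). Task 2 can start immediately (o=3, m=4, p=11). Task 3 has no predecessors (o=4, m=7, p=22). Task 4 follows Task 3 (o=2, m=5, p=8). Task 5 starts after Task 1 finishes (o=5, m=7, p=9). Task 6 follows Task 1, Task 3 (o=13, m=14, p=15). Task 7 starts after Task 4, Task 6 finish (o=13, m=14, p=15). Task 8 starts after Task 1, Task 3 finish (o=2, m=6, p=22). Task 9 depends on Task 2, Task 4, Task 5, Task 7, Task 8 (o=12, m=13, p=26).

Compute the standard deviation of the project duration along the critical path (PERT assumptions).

te_Task 1 = (4 + 4·5 + 6)/6 = 30/6 = 5; σ²_Task 1 = ((6−4)/6)² = 0.111
te_Task 2 = (3 + 4·4 + 11)/6 = 30/6 = 5; σ²_Task 2 = ((11−3)/6)² = 1.778
te_Task 3 = (4 + 4·7 + 22)/6 = 54/6 = 9; σ²_Task 3 = ((22−4)/6)² = 9.000
te_Task 4 = (2 + 4·5 + 8)/6 = 30/6 = 5; σ²_Task 4 = ((8−2)/6)² = 1.000
te_Task 5 = (5 + 4·7 + 9)/6 = 42/6 = 7; σ²_Task 5 = ((9−5)/6)² = 0.444
te_Task 6 = (13 + 4·14 + 15)/6 = 84/6 = 14; σ²_Task 6 = ((15−13)/6)² = 0.111
te_Task 7 = (13 + 4·14 + 15)/6 = 84/6 = 14; σ²_Task 7 = ((15−13)/6)² = 0.111
te_Task 8 = (2 + 4·6 + 22)/6 = 48/6 = 8; σ²_Task 8 = ((22−2)/6)² = 11.111
te_Task 9 = (12 + 4·13 + 26)/6 = 90/6 = 15; σ²_Task 9 = ((26−12)/6)² = 5.444

Forward pass:
ES_Task 1 = 0; EF_Task 1 = 5
ES_Task 2 = 0; EF_Task 2 = 5
ES_Task 3 = 0; EF_Task 3 = 9
ES_Task 4 = 9; EF_Task 4 = 9+5 = 14
ES_Task 5 = 5; EF_Task 5 = 5+7 = 12
ES_Task 6 = max(EF_Task 1=5, EF_Task 3=9) = 9; EF_Task 6 = 9+14 = 23
ES_Task 7 = max(EF_Task 4=14, EF_Task 6=23) = 23; EF_Task 7 = 23+14 = 37
ES_Task 8 = max(EF_Task 1=5, EF_Task 3=9) = 9; EF_Task 8 = 9+8 = 17
ES_Task 9 = max(EF_Task 2=5, EF_Task 4=14, EF_Task 5=12, EF_Task 7=37, EF_Task 8=17) = 37; EF_Task 9 = 37+15 = 52
Expected project duration μ = 52 hours. Critical path: Task 3 → Task 6 → Task 7 → Task 9.

Variance along critical path = 9.000 + 0.111 + 0.111 + 5.444 = 14.667
σ = √14.667 = 3.830 hours

3.83 hours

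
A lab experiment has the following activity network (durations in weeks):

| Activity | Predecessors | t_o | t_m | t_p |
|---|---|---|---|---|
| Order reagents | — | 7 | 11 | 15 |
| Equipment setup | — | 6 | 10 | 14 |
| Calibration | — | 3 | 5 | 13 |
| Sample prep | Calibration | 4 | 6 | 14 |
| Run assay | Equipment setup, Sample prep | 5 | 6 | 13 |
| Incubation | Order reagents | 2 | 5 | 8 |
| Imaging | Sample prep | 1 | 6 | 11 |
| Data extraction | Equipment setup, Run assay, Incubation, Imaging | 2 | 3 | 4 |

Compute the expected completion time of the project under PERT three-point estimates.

23 weeks

te_Order reagents = (7 + 4·11 + 15)/6 = 66/6 = 11
te_Equipment setup = (6 + 4·10 + 14)/6 = 60/6 = 10
te_Calibration = (3 + 4·5 + 13)/6 = 36/6 = 6
te_Sample prep = (4 + 4·6 + 14)/6 = 42/6 = 7
te_Run assay = (5 + 4·6 + 13)/6 = 42/6 = 7
te_Incubation = (2 + 4·5 + 8)/6 = 30/6 = 5
te_Imaging = (1 + 4·6 + 11)/6 = 36/6 = 6
te_Data extraction = (2 + 4·3 + 4)/6 = 18/6 = 3

Forward pass:
ES_Order reagents = 0; EF_Order reagents = 11
ES_Equipment setup = 0; EF_Equipment setup = 10
ES_Calibration = 0; EF_Calibration = 6
ES_Sample prep = 6; EF_Sample prep = 6+7 = 13
ES_Run assay = max(EF_Equipment setup=10, EF_Sample prep=13) = 13; EF_Run assay = 13+7 = 20
ES_Incubation = 11; EF_Incubation = 11+5 = 16
ES_Imaging = 13; EF_Imaging = 13+6 = 19
ES_Data extraction = max(EF_Equipment setup=10, EF_Run assay=20, EF_Incubation=16, EF_Imaging=19) = 20; EF_Data extraction = 20+3 = 23
Expected project duration μ = 23 weeks. Critical path: Calibration → Sample prep → Run assay → Data extraction.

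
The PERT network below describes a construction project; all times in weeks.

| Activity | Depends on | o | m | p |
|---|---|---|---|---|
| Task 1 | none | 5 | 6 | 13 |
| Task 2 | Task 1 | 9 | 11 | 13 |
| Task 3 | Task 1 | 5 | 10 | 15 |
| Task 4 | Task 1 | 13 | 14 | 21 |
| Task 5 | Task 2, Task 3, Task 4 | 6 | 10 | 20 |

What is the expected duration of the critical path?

33 weeks

te_Task 1 = (5 + 4·6 + 13)/6 = 42/6 = 7
te_Task 2 = (9 + 4·11 + 13)/6 = 66/6 = 11
te_Task 3 = (5 + 4·10 + 15)/6 = 60/6 = 10
te_Task 4 = (13 + 4·14 + 21)/6 = 90/6 = 15
te_Task 5 = (6 + 4·10 + 20)/6 = 66/6 = 11

Forward pass:
ES_Task 1 = 0; EF_Task 1 = 7
ES_Task 2 = 7; EF_Task 2 = 7+11 = 18
ES_Task 3 = 7; EF_Task 3 = 7+10 = 17
ES_Task 4 = 7; EF_Task 4 = 7+15 = 22
ES_Task 5 = max(EF_Task 2=18, EF_Task 3=17, EF_Task 4=22) = 22; EF_Task 5 = 22+11 = 33
Expected project duration μ = 33 weeks. Critical path: Task 1 → Task 4 → Task 5.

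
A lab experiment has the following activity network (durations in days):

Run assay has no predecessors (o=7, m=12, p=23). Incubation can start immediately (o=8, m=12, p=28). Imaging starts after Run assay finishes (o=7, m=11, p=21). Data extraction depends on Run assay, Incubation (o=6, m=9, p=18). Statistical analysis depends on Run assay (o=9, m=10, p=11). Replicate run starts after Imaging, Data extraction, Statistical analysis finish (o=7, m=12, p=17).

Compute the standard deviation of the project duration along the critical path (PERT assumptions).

te_Run assay = (7 + 4·12 + 23)/6 = 78/6 = 13; σ²_Run assay = ((23−7)/6)² = 7.111
te_Incubation = (8 + 4·12 + 28)/6 = 84/6 = 14; σ²_Incubation = ((28−8)/6)² = 11.111
te_Imaging = (7 + 4·11 + 21)/6 = 72/6 = 12; σ²_Imaging = ((21−7)/6)² = 5.444
te_Data extraction = (6 + 4·9 + 18)/6 = 60/6 = 10; σ²_Data extraction = ((18−6)/6)² = 4.000
te_Statistical analysis = (9 + 4·10 + 11)/6 = 60/6 = 10; σ²_Statistical analysis = ((11−9)/6)² = 0.111
te_Replicate run = (7 + 4·12 + 17)/6 = 72/6 = 12; σ²_Replicate run = ((17−7)/6)² = 2.778

Forward pass:
ES_Run assay = 0; EF_Run assay = 13
ES_Incubation = 0; EF_Incubation = 14
ES_Imaging = 13; EF_Imaging = 13+12 = 25
ES_Data extraction = max(EF_Run assay=13, EF_Incubation=14) = 14; EF_Data extraction = 14+10 = 24
ES_Statistical analysis = 13; EF_Statistical analysis = 13+10 = 23
ES_Replicate run = max(EF_Imaging=25, EF_Data extraction=24, EF_Statistical analysis=23) = 25; EF_Replicate run = 25+12 = 37
Expected project duration μ = 37 days. Critical path: Run assay → Imaging → Replicate run.

Variance along critical path = 7.111 + 5.444 + 2.778 = 15.333
σ = √15.333 = 3.916 days

3.92 days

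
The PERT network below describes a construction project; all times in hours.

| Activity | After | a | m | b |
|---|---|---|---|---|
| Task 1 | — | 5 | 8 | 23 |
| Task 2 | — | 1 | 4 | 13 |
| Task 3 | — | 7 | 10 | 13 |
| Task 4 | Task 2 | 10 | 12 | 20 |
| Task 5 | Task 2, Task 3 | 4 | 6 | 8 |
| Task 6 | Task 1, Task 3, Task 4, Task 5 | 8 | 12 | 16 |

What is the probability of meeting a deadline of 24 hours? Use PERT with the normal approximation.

0.020

te_Task 1 = (5 + 4·8 + 23)/6 = 60/6 = 10; σ²_Task 1 = ((23−5)/6)² = 9.000
te_Task 2 = (1 + 4·4 + 13)/6 = 30/6 = 5; σ²_Task 2 = ((13−1)/6)² = 4.000
te_Task 3 = (7 + 4·10 + 13)/6 = 60/6 = 10; σ²_Task 3 = ((13−7)/6)² = 1.000
te_Task 4 = (10 + 4·12 + 20)/6 = 78/6 = 13; σ²_Task 4 = ((20−10)/6)² = 2.778
te_Task 5 = (4 + 4·6 + 8)/6 = 36/6 = 6; σ²_Task 5 = ((8−4)/6)² = 0.444
te_Task 6 = (8 + 4·12 + 16)/6 = 72/6 = 12; σ²_Task 6 = ((16−8)/6)² = 1.778

Forward pass:
ES_Task 1 = 0; EF_Task 1 = 10
ES_Task 2 = 0; EF_Task 2 = 5
ES_Task 3 = 0; EF_Task 3 = 10
ES_Task 4 = 5; EF_Task 4 = 5+13 = 18
ES_Task 5 = max(EF_Task 2=5, EF_Task 3=10) = 10; EF_Task 5 = 10+6 = 16
ES_Task 6 = max(EF_Task 1=10, EF_Task 3=10, EF_Task 4=18, EF_Task 5=16) = 18; EF_Task 6 = 18+12 = 30
Expected project duration μ = 30 hours. Critical path: Task 2 → Task 4 → Task 6.

Variance along critical path = 4.000 + 2.778 + 1.778 = 8.556; σ = √8.556 = 2.925 hours.
Z = (24 − 30) / 2.925 = -2.051
P(T ≤ 24) = Φ(-2.051) ≈ 0.020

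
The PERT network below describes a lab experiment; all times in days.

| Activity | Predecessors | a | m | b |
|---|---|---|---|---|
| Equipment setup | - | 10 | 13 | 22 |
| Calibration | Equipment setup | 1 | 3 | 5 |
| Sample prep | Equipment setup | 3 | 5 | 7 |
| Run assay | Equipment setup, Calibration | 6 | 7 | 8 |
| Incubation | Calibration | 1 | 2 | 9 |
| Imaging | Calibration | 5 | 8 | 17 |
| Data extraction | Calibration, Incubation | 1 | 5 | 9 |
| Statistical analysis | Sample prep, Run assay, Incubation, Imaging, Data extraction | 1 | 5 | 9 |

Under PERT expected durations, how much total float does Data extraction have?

1 days

te_Equipment setup = (10 + 4·13 + 22)/6 = 84/6 = 14
te_Calibration = (1 + 4·3 + 5)/6 = 18/6 = 3
te_Sample prep = (3 + 4·5 + 7)/6 = 30/6 = 5
te_Run assay = (6 + 4·7 + 8)/6 = 42/6 = 7
te_Incubation = (1 + 4·2 + 9)/6 = 18/6 = 3
te_Imaging = (5 + 4·8 + 17)/6 = 54/6 = 9
te_Data extraction = (1 + 4·5 + 9)/6 = 30/6 = 5
te_Statistical analysis = (1 + 4·5 + 9)/6 = 30/6 = 5

Forward pass:
ES_Equipment setup = 0; EF_Equipment setup = 14
ES_Calibration = 14; EF_Calibration = 14+3 = 17
ES_Sample prep = 14; EF_Sample prep = 14+5 = 19
ES_Run assay = max(EF_Equipment setup=14, EF_Calibration=17) = 17; EF_Run assay = 17+7 = 24
ES_Incubation = 17; EF_Incubation = 17+3 = 20
ES_Imaging = 17; EF_Imaging = 17+9 = 26
ES_Data extraction = max(EF_Calibration=17, EF_Incubation=20) = 20; EF_Data extraction = 20+5 = 25
ES_Statistical analysis = max(EF_Sample prep=19, EF_Run assay=24, EF_Incubation=20, EF_Imaging=26, EF_Data extraction=25) = 26; EF_Statistical analysis = 26+5 = 31
Expected project duration μ = 31 days. Critical path: Equipment setup → Calibration → Imaging → Statistical analysis.

Backward pass:
LF_Statistical analysis = 31; LS_Statistical analysis = 31−5 = 26
LF_Data extraction = LS_Statistical analysis = 26; LS_Data extraction = 26−5 = 21
LF_Imaging = LS_Statistical analysis = 26; LS_Imaging = 26−9 = 17
LF_Incubation = min(LS_Data extraction=21, LS_Statistical analysis=26) = 21; LS_Incubation = 21−3 = 18
LF_Run assay = LS_Statistical analysis = 26; LS_Run assay = 26−7 = 19
LF_Sample prep = LS_Statistical analysis = 26; LS_Sample prep = 26−5 = 21
LF_Calibration = min(LS_Run assay=19, LS_Incubation=18, LS_Imaging=17, LS_Data extraction=21) = 17; LS_Calibration = 17−3 = 14
LF_Equipment setup = min(LS_Calibration=14, LS_Sample prep=21, LS_Run assay=19) = 14; LS_Equipment setup = 14−14 = 0
Slack_Data extraction = LS_Data extraction − ES_Data extraction = 21 − 20 = 1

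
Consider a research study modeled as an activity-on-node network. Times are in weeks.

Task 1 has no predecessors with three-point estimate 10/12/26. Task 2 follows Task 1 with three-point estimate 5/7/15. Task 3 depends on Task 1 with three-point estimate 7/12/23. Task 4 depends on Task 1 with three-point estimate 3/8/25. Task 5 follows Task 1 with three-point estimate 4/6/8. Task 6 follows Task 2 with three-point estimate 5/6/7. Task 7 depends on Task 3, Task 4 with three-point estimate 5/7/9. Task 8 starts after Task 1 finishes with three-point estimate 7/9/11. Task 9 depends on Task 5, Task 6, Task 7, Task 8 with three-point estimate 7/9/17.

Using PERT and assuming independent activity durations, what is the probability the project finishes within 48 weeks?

te_Task 1 = (10 + 4·12 + 26)/6 = 84/6 = 14; σ²_Task 1 = ((26−10)/6)² = 7.111
te_Task 2 = (5 + 4·7 + 15)/6 = 48/6 = 8; σ²_Task 2 = ((15−5)/6)² = 2.778
te_Task 3 = (7 + 4·12 + 23)/6 = 78/6 = 13; σ²_Task 3 = ((23−7)/6)² = 7.111
te_Task 4 = (3 + 4·8 + 25)/6 = 60/6 = 10; σ²_Task 4 = ((25−3)/6)² = 13.444
te_Task 5 = (4 + 4·6 + 8)/6 = 36/6 = 6; σ²_Task 5 = ((8−4)/6)² = 0.444
te_Task 6 = (5 + 4·6 + 7)/6 = 36/6 = 6; σ²_Task 6 = ((7−5)/6)² = 0.111
te_Task 7 = (5 + 4·7 + 9)/6 = 42/6 = 7; σ²_Task 7 = ((9−5)/6)² = 0.444
te_Task 8 = (7 + 4·9 + 11)/6 = 54/6 = 9; σ²_Task 8 = ((11−7)/6)² = 0.444
te_Task 9 = (7 + 4·9 + 17)/6 = 60/6 = 10; σ²_Task 9 = ((17−7)/6)² = 2.778

Forward pass:
ES_Task 1 = 0; EF_Task 1 = 14
ES_Task 2 = 14; EF_Task 2 = 14+8 = 22
ES_Task 3 = 14; EF_Task 3 = 14+13 = 27
ES_Task 4 = 14; EF_Task 4 = 14+10 = 24
ES_Task 5 = 14; EF_Task 5 = 14+6 = 20
ES_Task 6 = 22; EF_Task 6 = 22+6 = 28
ES_Task 7 = max(EF_Task 3=27, EF_Task 4=24) = 27; EF_Task 7 = 27+7 = 34
ES_Task 8 = 14; EF_Task 8 = 14+9 = 23
ES_Task 9 = max(EF_Task 5=20, EF_Task 6=28, EF_Task 7=34, EF_Task 8=23) = 34; EF_Task 9 = 34+10 = 44
Expected project duration μ = 44 weeks. Critical path: Task 1 → Task 3 → Task 7 → Task 9.

Variance along critical path = 7.111 + 7.111 + 0.444 + 2.778 = 17.444; σ = √17.444 = 4.177 weeks.
Z = (48 − 44) / 4.177 = 0.958
P(T ≤ 48) = Φ(0.958) ≈ 0.831

0.831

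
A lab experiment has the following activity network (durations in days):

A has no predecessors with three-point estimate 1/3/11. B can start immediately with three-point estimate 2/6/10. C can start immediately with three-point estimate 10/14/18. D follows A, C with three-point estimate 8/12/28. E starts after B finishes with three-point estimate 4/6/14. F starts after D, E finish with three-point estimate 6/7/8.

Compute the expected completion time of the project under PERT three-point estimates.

35 days

te_A = (1 + 4·3 + 11)/6 = 24/6 = 4
te_B = (2 + 4·6 + 10)/6 = 36/6 = 6
te_C = (10 + 4·14 + 18)/6 = 84/6 = 14
te_D = (8 + 4·12 + 28)/6 = 84/6 = 14
te_E = (4 + 4·6 + 14)/6 = 42/6 = 7
te_F = (6 + 4·7 + 8)/6 = 42/6 = 7

Forward pass:
ES_A = 0; EF_A = 4
ES_B = 0; EF_B = 6
ES_C = 0; EF_C = 14
ES_D = max(EF_A=4, EF_C=14) = 14; EF_D = 14+14 = 28
ES_E = 6; EF_E = 6+7 = 13
ES_F = max(EF_D=28, EF_E=13) = 28; EF_F = 28+7 = 35
Expected project duration μ = 35 days. Critical path: C → D → F.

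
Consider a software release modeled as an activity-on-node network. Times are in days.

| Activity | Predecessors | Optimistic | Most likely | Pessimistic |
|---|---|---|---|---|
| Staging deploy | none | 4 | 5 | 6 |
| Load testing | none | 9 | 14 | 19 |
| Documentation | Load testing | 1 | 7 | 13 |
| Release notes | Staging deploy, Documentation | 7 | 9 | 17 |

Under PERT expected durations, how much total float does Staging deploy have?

te_Staging deploy = (4 + 4·5 + 6)/6 = 30/6 = 5
te_Load testing = (9 + 4·14 + 19)/6 = 84/6 = 14
te_Documentation = (1 + 4·7 + 13)/6 = 42/6 = 7
te_Release notes = (7 + 4·9 + 17)/6 = 60/6 = 10

Forward pass:
ES_Staging deploy = 0; EF_Staging deploy = 5
ES_Load testing = 0; EF_Load testing = 14
ES_Documentation = 14; EF_Documentation = 14+7 = 21
ES_Release notes = max(EF_Staging deploy=5, EF_Documentation=21) = 21; EF_Release notes = 21+10 = 31
Expected project duration μ = 31 days. Critical path: Load testing → Documentation → Release notes.

Backward pass:
LF_Release notes = 31; LS_Release notes = 31−10 = 21
LF_Documentation = LS_Release notes = 21; LS_Documentation = 21−7 = 14
LF_Load testing = LS_Documentation = 14; LS_Load testing = 14−14 = 0
LF_Staging deploy = LS_Release notes = 21; LS_Staging deploy = 21−5 = 16
Slack_Staging deploy = LS_Staging deploy − ES_Staging deploy = 16 − 0 = 16

16 days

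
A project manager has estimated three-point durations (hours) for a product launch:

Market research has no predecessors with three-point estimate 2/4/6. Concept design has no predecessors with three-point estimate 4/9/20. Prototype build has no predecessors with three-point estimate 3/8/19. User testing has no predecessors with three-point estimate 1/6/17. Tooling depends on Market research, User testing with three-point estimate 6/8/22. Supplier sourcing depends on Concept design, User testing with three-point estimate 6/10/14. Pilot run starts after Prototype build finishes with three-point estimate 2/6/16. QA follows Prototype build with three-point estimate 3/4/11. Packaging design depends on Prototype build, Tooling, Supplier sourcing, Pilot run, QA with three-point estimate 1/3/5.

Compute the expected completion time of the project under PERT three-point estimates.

te_Market research = (2 + 4·4 + 6)/6 = 24/6 = 4
te_Concept design = (4 + 4·9 + 20)/6 = 60/6 = 10
te_Prototype build = (3 + 4·8 + 19)/6 = 54/6 = 9
te_User testing = (1 + 4·6 + 17)/6 = 42/6 = 7
te_Tooling = (6 + 4·8 + 22)/6 = 60/6 = 10
te_Supplier sourcing = (6 + 4·10 + 14)/6 = 60/6 = 10
te_Pilot run = (2 + 4·6 + 16)/6 = 42/6 = 7
te_QA = (3 + 4·4 + 11)/6 = 30/6 = 5
te_Packaging design = (1 + 4·3 + 5)/6 = 18/6 = 3

Forward pass:
ES_Market research = 0; EF_Market research = 4
ES_Concept design = 0; EF_Concept design = 10
ES_Prototype build = 0; EF_Prototype build = 9
ES_User testing = 0; EF_User testing = 7
ES_Tooling = max(EF_Market research=4, EF_User testing=7) = 7; EF_Tooling = 7+10 = 17
ES_Supplier sourcing = max(EF_Concept design=10, EF_User testing=7) = 10; EF_Supplier sourcing = 10+10 = 20
ES_Pilot run = 9; EF_Pilot run = 9+7 = 16
ES_QA = 9; EF_QA = 9+5 = 14
ES_Packaging design = max(EF_Prototype build=9, EF_Tooling=17, EF_Supplier sourcing=20, EF_Pilot run=16, EF_QA=14) = 20; EF_Packaging design = 20+3 = 23
Expected project duration μ = 23 hours. Critical path: Concept design → Supplier sourcing → Packaging design.

23 hours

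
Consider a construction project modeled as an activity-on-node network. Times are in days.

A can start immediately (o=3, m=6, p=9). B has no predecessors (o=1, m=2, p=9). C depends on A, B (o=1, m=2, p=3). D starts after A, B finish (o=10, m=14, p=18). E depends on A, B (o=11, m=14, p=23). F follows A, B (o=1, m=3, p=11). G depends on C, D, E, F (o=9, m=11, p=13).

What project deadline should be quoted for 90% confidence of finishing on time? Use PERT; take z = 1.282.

35.0 days

te_A = (3 + 4·6 + 9)/6 = 36/6 = 6; σ²_A = ((9−3)/6)² = 1.000
te_B = (1 + 4·2 + 9)/6 = 18/6 = 3; σ²_B = ((9−1)/6)² = 1.778
te_C = (1 + 4·2 + 3)/6 = 12/6 = 2; σ²_C = ((3−1)/6)² = 0.111
te_D = (10 + 4·14 + 18)/6 = 84/6 = 14; σ²_D = ((18−10)/6)² = 1.778
te_E = (11 + 4·14 + 23)/6 = 90/6 = 15; σ²_E = ((23−11)/6)² = 4.000
te_F = (1 + 4·3 + 11)/6 = 24/6 = 4; σ²_F = ((11−1)/6)² = 2.778
te_G = (9 + 4·11 + 13)/6 = 66/6 = 11; σ²_G = ((13−9)/6)² = 0.444

Forward pass:
ES_A = 0; EF_A = 6
ES_B = 0; EF_B = 3
ES_C = max(EF_A=6, EF_B=3) = 6; EF_C = 6+2 = 8
ES_D = max(EF_A=6, EF_B=3) = 6; EF_D = 6+14 = 20
ES_E = max(EF_A=6, EF_B=3) = 6; EF_E = 6+15 = 21
ES_F = max(EF_A=6, EF_B=3) = 6; EF_F = 6+4 = 10
ES_G = max(EF_C=8, EF_D=20, EF_E=21, EF_F=10) = 21; EF_G = 21+11 = 32
Expected project duration μ = 32 days. Critical path: A → E → G.

Variance along critical path = 1.000 + 4.000 + 0.444 = 5.444; σ = 2.333 days.
D = μ + z·σ = 32 + 1.282·2.333 = 35.0 days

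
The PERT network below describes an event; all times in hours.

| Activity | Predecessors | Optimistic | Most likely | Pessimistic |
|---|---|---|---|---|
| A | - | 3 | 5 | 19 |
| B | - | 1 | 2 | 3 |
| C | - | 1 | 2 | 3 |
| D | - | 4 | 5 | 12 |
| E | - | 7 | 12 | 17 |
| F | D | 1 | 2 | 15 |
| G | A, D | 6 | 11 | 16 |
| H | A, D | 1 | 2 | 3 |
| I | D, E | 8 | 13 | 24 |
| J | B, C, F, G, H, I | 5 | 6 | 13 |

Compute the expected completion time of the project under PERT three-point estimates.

33 hours

te_A = (3 + 4·5 + 19)/6 = 42/6 = 7
te_B = (1 + 4·2 + 3)/6 = 12/6 = 2
te_C = (1 + 4·2 + 3)/6 = 12/6 = 2
te_D = (4 + 4·5 + 12)/6 = 36/6 = 6
te_E = (7 + 4·12 + 17)/6 = 72/6 = 12
te_F = (1 + 4·2 + 15)/6 = 24/6 = 4
te_G = (6 + 4·11 + 16)/6 = 66/6 = 11
te_H = (1 + 4·2 + 3)/6 = 12/6 = 2
te_I = (8 + 4·13 + 24)/6 = 84/6 = 14
te_J = (5 + 4·6 + 13)/6 = 42/6 = 7

Forward pass:
ES_A = 0; EF_A = 7
ES_B = 0; EF_B = 2
ES_C = 0; EF_C = 2
ES_D = 0; EF_D = 6
ES_E = 0; EF_E = 12
ES_F = 6; EF_F = 6+4 = 10
ES_G = max(EF_A=7, EF_D=6) = 7; EF_G = 7+11 = 18
ES_H = max(EF_A=7, EF_D=6) = 7; EF_H = 7+2 = 9
ES_I = max(EF_D=6, EF_E=12) = 12; EF_I = 12+14 = 26
ES_J = max(EF_B=2, EF_C=2, EF_F=10, EF_G=18, EF_H=9, EF_I=26) = 26; EF_J = 26+7 = 33
Expected project duration μ = 33 hours. Critical path: E → I → J.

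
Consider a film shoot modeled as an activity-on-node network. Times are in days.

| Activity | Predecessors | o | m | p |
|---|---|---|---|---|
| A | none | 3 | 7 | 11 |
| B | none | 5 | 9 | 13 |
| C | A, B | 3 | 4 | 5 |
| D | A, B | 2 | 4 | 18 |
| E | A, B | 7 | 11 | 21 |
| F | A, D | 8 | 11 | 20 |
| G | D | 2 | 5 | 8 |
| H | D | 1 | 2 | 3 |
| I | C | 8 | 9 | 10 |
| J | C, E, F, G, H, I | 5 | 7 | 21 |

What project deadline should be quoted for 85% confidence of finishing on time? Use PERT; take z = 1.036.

40.6 days

te_A = (3 + 4·7 + 11)/6 = 42/6 = 7; σ²_A = ((11−3)/6)² = 1.778
te_B = (5 + 4·9 + 13)/6 = 54/6 = 9; σ²_B = ((13−5)/6)² = 1.778
te_C = (3 + 4·4 + 5)/6 = 24/6 = 4; σ²_C = ((5−3)/6)² = 0.111
te_D = (2 + 4·4 + 18)/6 = 36/6 = 6; σ²_D = ((18−2)/6)² = 7.111
te_E = (7 + 4·11 + 21)/6 = 72/6 = 12; σ²_E = ((21−7)/6)² = 5.444
te_F = (8 + 4·11 + 20)/6 = 72/6 = 12; σ²_F = ((20−8)/6)² = 4.000
te_G = (2 + 4·5 + 8)/6 = 30/6 = 5; σ²_G = ((8−2)/6)² = 1.000
te_H = (1 + 4·2 + 3)/6 = 12/6 = 2; σ²_H = ((3−1)/6)² = 0.111
te_I = (8 + 4·9 + 10)/6 = 54/6 = 9; σ²_I = ((10−8)/6)² = 0.111
te_J = (5 + 4·7 + 21)/6 = 54/6 = 9; σ²_J = ((21−5)/6)² = 7.111

Forward pass:
ES_A = 0; EF_A = 7
ES_B = 0; EF_B = 9
ES_C = max(EF_A=7, EF_B=9) = 9; EF_C = 9+4 = 13
ES_D = max(EF_A=7, EF_B=9) = 9; EF_D = 9+6 = 15
ES_E = max(EF_A=7, EF_B=9) = 9; EF_E = 9+12 = 21
ES_F = max(EF_A=7, EF_D=15) = 15; EF_F = 15+12 = 27
ES_G = 15; EF_G = 15+5 = 20
ES_H = 15; EF_H = 15+2 = 17
ES_I = 13; EF_I = 13+9 = 22
ES_J = max(EF_C=13, EF_E=21, EF_F=27, EF_G=20, EF_H=17, EF_I=22) = 27; EF_J = 27+9 = 36
Expected project duration μ = 36 days. Critical path: B → D → F → J.

Variance along critical path = 1.778 + 7.111 + 4.000 + 7.111 = 20.000; σ = 4.472 days.
D = μ + z·σ = 36 + 1.036·4.472 = 40.6 days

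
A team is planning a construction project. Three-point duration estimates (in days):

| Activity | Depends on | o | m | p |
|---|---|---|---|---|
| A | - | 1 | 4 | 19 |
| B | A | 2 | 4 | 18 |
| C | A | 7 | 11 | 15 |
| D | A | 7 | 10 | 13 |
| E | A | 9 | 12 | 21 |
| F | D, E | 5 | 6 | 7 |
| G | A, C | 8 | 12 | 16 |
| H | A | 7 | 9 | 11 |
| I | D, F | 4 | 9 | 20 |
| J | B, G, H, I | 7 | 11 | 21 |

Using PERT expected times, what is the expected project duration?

47 days

te_A = (1 + 4·4 + 19)/6 = 36/6 = 6
te_B = (2 + 4·4 + 18)/6 = 36/6 = 6
te_C = (7 + 4·11 + 15)/6 = 66/6 = 11
te_D = (7 + 4·10 + 13)/6 = 60/6 = 10
te_E = (9 + 4·12 + 21)/6 = 78/6 = 13
te_F = (5 + 4·6 + 7)/6 = 36/6 = 6
te_G = (8 + 4·12 + 16)/6 = 72/6 = 12
te_H = (7 + 4·9 + 11)/6 = 54/6 = 9
te_I = (4 + 4·9 + 20)/6 = 60/6 = 10
te_J = (7 + 4·11 + 21)/6 = 72/6 = 12

Forward pass:
ES_A = 0; EF_A = 6
ES_B = 6; EF_B = 6+6 = 12
ES_C = 6; EF_C = 6+11 = 17
ES_D = 6; EF_D = 6+10 = 16
ES_E = 6; EF_E = 6+13 = 19
ES_F = max(EF_D=16, EF_E=19) = 19; EF_F = 19+6 = 25
ES_G = max(EF_A=6, EF_C=17) = 17; EF_G = 17+12 = 29
ES_H = 6; EF_H = 6+9 = 15
ES_I = max(EF_D=16, EF_F=25) = 25; EF_I = 25+10 = 35
ES_J = max(EF_B=12, EF_G=29, EF_H=15, EF_I=35) = 35; EF_J = 35+12 = 47
Expected project duration μ = 47 days. Critical path: A → E → F → I → J.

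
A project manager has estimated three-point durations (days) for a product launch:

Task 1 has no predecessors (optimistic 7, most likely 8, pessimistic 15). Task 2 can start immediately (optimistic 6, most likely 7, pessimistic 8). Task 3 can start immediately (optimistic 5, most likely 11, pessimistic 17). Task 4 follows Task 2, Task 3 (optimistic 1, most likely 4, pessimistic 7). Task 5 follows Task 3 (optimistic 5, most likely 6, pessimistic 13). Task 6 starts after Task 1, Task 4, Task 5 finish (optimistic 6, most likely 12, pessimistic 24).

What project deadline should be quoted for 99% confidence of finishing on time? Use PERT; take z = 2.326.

te_Task 1 = (7 + 4·8 + 15)/6 = 54/6 = 9; σ²_Task 1 = ((15−7)/6)² = 1.778
te_Task 2 = (6 + 4·7 + 8)/6 = 42/6 = 7; σ²_Task 2 = ((8−6)/6)² = 0.111
te_Task 3 = (5 + 4·11 + 17)/6 = 66/6 = 11; σ²_Task 3 = ((17−5)/6)² = 4.000
te_Task 4 = (1 + 4·4 + 7)/6 = 24/6 = 4; σ²_Task 4 = ((7−1)/6)² = 1.000
te_Task 5 = (5 + 4·6 + 13)/6 = 42/6 = 7; σ²_Task 5 = ((13−5)/6)² = 1.778
te_Task 6 = (6 + 4·12 + 24)/6 = 78/6 = 13; σ²_Task 6 = ((24−6)/6)² = 9.000

Forward pass:
ES_Task 1 = 0; EF_Task 1 = 9
ES_Task 2 = 0; EF_Task 2 = 7
ES_Task 3 = 0; EF_Task 3 = 11
ES_Task 4 = max(EF_Task 2=7, EF_Task 3=11) = 11; EF_Task 4 = 11+4 = 15
ES_Task 5 = 11; EF_Task 5 = 11+7 = 18
ES_Task 6 = max(EF_Task 1=9, EF_Task 4=15, EF_Task 5=18) = 18; EF_Task 6 = 18+13 = 31
Expected project duration μ = 31 days. Critical path: Task 3 → Task 5 → Task 6.

Variance along critical path = 4.000 + 1.778 + 9.000 = 14.778; σ = 3.844 days.
D = μ + z·σ = 31 + 2.326·3.844 = 39.9 days

39.9 days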